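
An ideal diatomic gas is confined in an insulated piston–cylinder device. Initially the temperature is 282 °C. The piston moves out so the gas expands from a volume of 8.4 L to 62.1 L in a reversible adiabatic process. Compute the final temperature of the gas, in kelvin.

T₂ ≈ 249 K

For a reversible adiabat TV^(γ−1) is constant, so T₂ = T₁ (V₁/V₂)^(γ−1).
For a diatomic ideal gas γ = 7/5, so γ−1 = 2/5.
T₁ = 282 °C = 555.1 K.
T₂ = 555.1 × (8.4/62.1)^(2/5) = 249.4 K.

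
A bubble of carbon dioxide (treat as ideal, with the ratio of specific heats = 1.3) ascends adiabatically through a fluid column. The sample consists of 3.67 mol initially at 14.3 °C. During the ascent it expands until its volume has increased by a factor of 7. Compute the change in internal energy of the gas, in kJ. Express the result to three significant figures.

ΔU ≈ -12.9 kJ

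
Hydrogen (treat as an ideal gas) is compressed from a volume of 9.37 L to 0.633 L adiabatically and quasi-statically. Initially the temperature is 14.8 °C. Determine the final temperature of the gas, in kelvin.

T₂ ≈ 846 K

For a reversible adiabat TV^(γ−1) is constant, so T₂ = T₁ (V₁/V₂)^(γ−1).
For a diatomic ideal gas γ = 7/5, so γ−1 = 2/5.
T₁ = 14.8 °C = 287.9 K.
T₂ = 287.9 × (9.37/0.633)^(2/5) = 846.2 K.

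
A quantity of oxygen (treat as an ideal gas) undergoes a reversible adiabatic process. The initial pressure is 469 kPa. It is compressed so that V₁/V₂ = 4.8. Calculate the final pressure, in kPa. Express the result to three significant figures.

P₂ ≈ 4220 kPa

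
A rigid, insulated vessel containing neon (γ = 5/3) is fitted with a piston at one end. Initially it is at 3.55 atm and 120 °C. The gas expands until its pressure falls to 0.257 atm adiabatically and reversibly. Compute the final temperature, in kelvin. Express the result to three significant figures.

Along an adiabat T P^((1−γ)/γ) is constant, so T₂ = T₁ (P₂/P₁)^((γ−1)/γ).
T₁ = 120 °C = 393.1 K.
T₂ = 393.1 × (0.257/3.55)^(2/5) = 137.5 K.

T₂ ≈ 138 K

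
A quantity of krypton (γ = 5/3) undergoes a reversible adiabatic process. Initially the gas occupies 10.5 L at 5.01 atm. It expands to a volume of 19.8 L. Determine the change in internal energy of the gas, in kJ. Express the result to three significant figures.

ΔU ≈ -2.76 kJ

P₂ = P₁(V₁/V₂)^γ = 5.01×(10.5/19.8)^(5/3) = 1.741 atm.
For a reversible adiabat, W_by_gas = (P₁V₁ − P₂V₂)/(γ−1).
W_by = (507600×0.0105 − 176400×0.0198) / (2/3) = 2757 J.
Q = 0 ⇒ ΔU = −W_by = -2757 J.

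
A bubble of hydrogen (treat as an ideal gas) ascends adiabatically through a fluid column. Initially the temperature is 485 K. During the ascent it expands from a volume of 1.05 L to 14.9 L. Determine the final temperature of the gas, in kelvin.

T₂ ≈ 168 K

For a reversible adiabat TV^(γ−1) is constant, so T₂ = T₁ (V₁/V₂)^(γ−1).
For a diatomic ideal gas γ = 7/5, so γ−1 = 2/5.
T₂ = 485 × (1.05/14.9)^(2/5) = 167.9 K.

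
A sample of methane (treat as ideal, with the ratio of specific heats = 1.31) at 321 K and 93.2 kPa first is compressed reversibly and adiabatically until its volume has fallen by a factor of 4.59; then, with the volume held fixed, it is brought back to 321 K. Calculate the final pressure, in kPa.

Adiabatic step (PV^γ = const): P₂ = 93.2×4.59^(1.31) = 686.1 kPa; T₂ = 321×4.59^(0.31) = 514.8 K.
Isochoric: P₃ = P₂(T₃/T₂) = 686.1 × (321/514.8) = 427.8 kPa.

P₃ ≈ 428 kPa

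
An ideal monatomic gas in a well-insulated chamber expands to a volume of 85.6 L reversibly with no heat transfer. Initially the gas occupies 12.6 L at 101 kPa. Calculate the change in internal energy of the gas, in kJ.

ΔU ≈ -1.38 kJ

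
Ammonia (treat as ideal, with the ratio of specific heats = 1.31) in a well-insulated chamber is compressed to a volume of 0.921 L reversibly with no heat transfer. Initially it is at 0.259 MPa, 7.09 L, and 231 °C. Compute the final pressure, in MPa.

Since PV^γ is constant along a reversible adiabat, P₂ = P₁ (V₁/V₂)^γ.
P₂ = 0.259 × (7.09/0.921)^(1.31) = 3.754 MPa.

P₂ ≈ 3.75 MPa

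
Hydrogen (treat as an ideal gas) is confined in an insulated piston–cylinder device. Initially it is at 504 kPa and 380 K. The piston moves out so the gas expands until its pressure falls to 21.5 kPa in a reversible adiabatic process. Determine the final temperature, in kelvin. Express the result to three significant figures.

Along an adiabat T P^((1−γ)/γ) is constant, so T₂ = T₁ (P₂/P₁)^((γ−1)/γ).
For a diatomic ideal gas γ = 7/5, so (γ−1)/γ = 2/7.
T₂ = 380 × (21.5/504)^(2/7) = 154.3 K.

T₂ ≈ 154 K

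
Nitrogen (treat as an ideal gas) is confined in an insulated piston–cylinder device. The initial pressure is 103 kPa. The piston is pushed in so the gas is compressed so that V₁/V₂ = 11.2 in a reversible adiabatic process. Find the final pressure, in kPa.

P₂ ≈ 3030 kPa

Since PV^γ is constant along a reversible adiabat, P₂ = P₁ (V₁/V₂)^γ.
For a diatomic ideal gas γ = 7/5.
P₂ = 103 × 11.2^(7/5) = 3032 kPa.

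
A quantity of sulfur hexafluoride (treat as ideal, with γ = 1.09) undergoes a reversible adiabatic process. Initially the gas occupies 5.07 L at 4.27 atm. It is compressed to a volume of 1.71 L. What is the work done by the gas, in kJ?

P₂ = P₁(V₁/V₂)^γ = 4.27×(5.07/1.71)^(1.09) = 13.96 atm.
For a reversible adiabat, W_by_gas = (P₁V₁ − P₂V₂)/(γ−1).
W_by = (432700×0.00507 − 1.415×10^6×0.00171) / (0.09) = -2505 J.

W ≈ -2.50 kJ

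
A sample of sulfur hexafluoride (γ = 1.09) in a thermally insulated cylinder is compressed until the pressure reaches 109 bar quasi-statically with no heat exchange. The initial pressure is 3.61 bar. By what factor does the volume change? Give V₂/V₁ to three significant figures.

V₂/V₁ ≈ 0.0439

From PV^γ = const, V₂/V₁ = (P₁/P₂)^(1/γ).
V₂/V₁ = (3.61/109)^(0.917) = 0.04388.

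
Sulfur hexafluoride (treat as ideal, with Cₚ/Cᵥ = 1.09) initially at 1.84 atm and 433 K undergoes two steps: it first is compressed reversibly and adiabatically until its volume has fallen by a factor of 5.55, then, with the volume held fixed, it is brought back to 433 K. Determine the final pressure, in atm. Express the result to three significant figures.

P₃ ≈ 10.2 atm

Adiabatic step (PV^γ = const): P₂ = 1.84×5.55^(1.09) = 11.92 atm; T₂ = 433×5.55^(0.09) = 505.2 K.
Isochoric: P₃ = P₂(T₃/T₂) = 11.92 × (433/505.2) = 10.21 atm.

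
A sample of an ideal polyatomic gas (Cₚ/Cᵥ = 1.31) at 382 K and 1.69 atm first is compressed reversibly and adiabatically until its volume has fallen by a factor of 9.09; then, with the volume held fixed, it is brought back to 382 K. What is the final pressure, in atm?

Adiabatic step (PV^γ = const): P₂ = 1.69×9.09^(1.31) = 30.45 atm; T₂ = 382×9.09^(0.31) = 757.2 K.
Isochoric: P₃ = P₂(T₃/T₂) = 30.45 × (382/757.2) = 15.36 atm.

P₃ ≈ 15.4 atm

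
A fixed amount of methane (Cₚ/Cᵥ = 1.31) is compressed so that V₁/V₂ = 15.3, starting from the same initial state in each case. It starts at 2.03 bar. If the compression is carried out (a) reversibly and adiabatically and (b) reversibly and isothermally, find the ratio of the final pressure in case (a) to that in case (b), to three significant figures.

Isothermal: P_b = P₁(V₁/V₂) = 2.03×15.3.
Adiabatic: P_a = P₁(V₁/V₂)^γ = 2.03×15.3^(1.31).
P_a/P_b = (V₁/V₂)^(γ−1) = 15.3^(0.31) = 2.329.

P_adiabatic / P_isothermal ≈ 2.33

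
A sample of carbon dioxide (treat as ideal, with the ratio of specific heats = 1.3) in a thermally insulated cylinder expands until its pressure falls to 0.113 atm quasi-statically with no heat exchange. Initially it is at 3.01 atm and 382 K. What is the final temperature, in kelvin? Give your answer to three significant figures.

T₂ ≈ 179 K

Along an adiabat T P^((1−γ)/γ) is constant, so T₂ = T₁ (P₂/P₁)^((γ−1)/γ).
T₂ = 382 × (0.113/3.01)^(0.231) = 179.1 K.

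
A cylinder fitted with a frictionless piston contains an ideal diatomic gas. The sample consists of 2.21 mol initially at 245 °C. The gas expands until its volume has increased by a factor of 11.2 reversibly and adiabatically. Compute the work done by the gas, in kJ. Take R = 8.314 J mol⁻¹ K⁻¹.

W ≈ 14.7 kJ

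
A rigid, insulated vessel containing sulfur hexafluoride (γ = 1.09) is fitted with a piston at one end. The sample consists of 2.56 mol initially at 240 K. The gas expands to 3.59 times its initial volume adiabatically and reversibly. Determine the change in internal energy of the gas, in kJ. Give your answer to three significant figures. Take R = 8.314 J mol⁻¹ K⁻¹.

ΔU ≈ -6.17 kJ

For a reversible adiabat TV^(γ−1) is constant, so T₂ = T₁ (V₁/V₂)^(γ−1).
T₂ = 240 × (1/3.59)^(0.09) = 213.9 K.
Q = 0, so ΔU = W_on_gas = nCᵥΔT with Cᵥ = R/(γ−1) = 92.38 J/(mol·K).
ΔU = 2.56 × 92.38 × (213.9 − 240) = -6167 J.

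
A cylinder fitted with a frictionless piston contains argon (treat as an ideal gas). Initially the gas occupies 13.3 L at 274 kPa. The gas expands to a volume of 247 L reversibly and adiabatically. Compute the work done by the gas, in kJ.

γ = 5/3 for a monatomic ideal gas.
P₂ = P₁(V₁/V₂)^γ = 274×(13.3/247)^(5/3) = 2.104 kPa.
For a reversible adiabat, W_by_gas = (P₁V₁ − P₂V₂)/(γ−1).
W_by = (274000×0.0133 − 2104×0.247) / (2/3) = 4687 J.

W ≈ 4.69 kJ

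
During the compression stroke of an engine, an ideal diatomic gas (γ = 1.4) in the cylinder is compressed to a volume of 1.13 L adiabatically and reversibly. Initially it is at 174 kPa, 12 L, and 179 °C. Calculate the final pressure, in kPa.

Adiabatic: P₁V₁^γ = P₂V₂^γ ⇒ P₂ = P₁ (V₁/V₂)^γ.
P₂ = 174 × (12/1.13)^(1.4) = 4754 kPa.

P₂ ≈ 4750 kPa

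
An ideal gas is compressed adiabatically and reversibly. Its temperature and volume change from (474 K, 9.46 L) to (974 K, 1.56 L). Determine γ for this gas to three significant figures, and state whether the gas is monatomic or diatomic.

TV^(γ−1) = const ⇒ γ − 1 = ln(T₂/T₁) / ln(V₁/V₂).
γ = 1 + ln(974/474) / ln(9.46/1.56) = 1.4.
γ ≈ 1.40 is close to 7/5, so the gas is diatomic.

γ ≈ 1.40; diatomic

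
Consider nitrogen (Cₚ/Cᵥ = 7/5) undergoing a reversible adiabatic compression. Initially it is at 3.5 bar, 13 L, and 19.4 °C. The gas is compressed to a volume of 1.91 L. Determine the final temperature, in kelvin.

T₂ ≈ 630 K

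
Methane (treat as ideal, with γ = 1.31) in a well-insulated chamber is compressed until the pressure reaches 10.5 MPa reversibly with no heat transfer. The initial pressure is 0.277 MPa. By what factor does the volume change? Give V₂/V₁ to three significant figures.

From PV^γ = const, V₂/V₁ = (P₁/P₂)^(1/γ).
V₂/V₁ = (0.277/10.5)^(0.763) = 0.06236.

V₂/V₁ ≈ 0.0624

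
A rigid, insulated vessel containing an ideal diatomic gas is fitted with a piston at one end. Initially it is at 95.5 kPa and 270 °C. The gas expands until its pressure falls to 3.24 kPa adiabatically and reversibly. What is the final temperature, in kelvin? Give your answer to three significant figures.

T₂ ≈ 207 K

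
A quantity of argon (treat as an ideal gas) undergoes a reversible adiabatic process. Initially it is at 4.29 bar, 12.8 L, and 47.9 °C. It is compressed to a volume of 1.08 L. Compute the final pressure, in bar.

P₂ ≈ 264 bar

Adiabatic: P₁V₁^γ = P₂V₂^γ ⇒ P₂ = P₁ (V₁/V₂)^γ.
γ = 5/3 for a monatomic ideal gas.
P₂ = 4.29 × (12.8/1.08)^(5/3) = 264.3 bar.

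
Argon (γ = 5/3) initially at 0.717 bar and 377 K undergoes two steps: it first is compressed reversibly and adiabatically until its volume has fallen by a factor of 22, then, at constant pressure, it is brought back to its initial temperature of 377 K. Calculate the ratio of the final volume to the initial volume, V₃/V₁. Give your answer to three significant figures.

Adiabatic step: V₂/V₁ = 0.04545; T₂ = T₁·22^(2/3) = 2960 K.
Isobaric step: V₃/V₂ = T₃/T₂ = 377/2960.
V₃/V₁ = (V₂/V₁)(V₃/V₂) = 0.04545 × (377/2960) = 0.005789.

V₃/V₁ ≈ 0.00579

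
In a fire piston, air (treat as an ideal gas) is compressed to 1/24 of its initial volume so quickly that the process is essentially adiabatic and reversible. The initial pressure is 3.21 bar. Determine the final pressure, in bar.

P₂ ≈ 275 bar

Since PV^γ is constant along a reversible adiabat, P₂ = P₁ (V₁/V₂)^γ.
For a diatomic ideal gas γ = 7/5.
P₂ = 3.21 × 24^(7/5) = 274.7 bar.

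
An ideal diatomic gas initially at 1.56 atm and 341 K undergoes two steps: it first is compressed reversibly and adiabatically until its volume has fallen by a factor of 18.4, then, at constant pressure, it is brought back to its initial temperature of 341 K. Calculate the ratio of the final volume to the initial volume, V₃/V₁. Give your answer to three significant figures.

For a diatomic ideal gas γ = 7/5.
Adiabatic step: V₂/V₁ = 0.05435; T₂ = T₁·18.4^(2/5) = 1093 K.
Isobaric step: V₃/V₂ = T₃/T₂ = 341/1093.
V₃/V₁ = (V₂/V₁)(V₃/V₂) = 0.05435 × (341/1093) = 0.01695.

V₃/V₁ ≈ 0.0170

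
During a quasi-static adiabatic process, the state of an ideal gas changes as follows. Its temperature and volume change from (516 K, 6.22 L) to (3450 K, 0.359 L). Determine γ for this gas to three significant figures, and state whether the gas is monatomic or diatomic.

γ ≈ 1.67; monatomic

TV^(γ−1) = const ⇒ γ − 1 = ln(T₂/T₁) / ln(V₁/V₂).
γ = 1 + ln(3450/516) / ln(6.22/0.359) = 1.666.
γ ≈ 1.67 is close to 5/3, so the gas is monatomic.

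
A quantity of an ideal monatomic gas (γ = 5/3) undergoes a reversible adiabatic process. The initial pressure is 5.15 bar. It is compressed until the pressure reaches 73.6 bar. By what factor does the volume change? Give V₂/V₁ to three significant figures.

V₂/V₁ ≈ 0.203

From PV^γ = const, V₂/V₁ = (P₁/P₂)^(1/γ).
V₂/V₁ = (5.15/73.6)^(3/5) = 0.2027.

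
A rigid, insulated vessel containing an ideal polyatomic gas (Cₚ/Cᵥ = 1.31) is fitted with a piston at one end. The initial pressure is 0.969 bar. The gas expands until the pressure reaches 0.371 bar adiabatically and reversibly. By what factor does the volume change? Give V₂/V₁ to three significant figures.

From PV^γ = const, V₂/V₁ = (P₁/P₂)^(1/γ).
V₂/V₁ = (0.969/0.371)^(0.763) = 2.081.

V₂/V₁ ≈ 2.08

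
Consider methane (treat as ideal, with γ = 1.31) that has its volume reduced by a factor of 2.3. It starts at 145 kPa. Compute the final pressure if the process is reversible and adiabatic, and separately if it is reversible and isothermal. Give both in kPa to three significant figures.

Isothermal: P₂ = P₁(V₁/V₂) = 145×2.3 = 333.5 kPa.
Adiabatic: P₂ = P₁(V₁/V₂)^γ = 145×2.3^(1.31) = 431.7 kPa.

adiabatic: 432 kPa; isothermal: 334 kPa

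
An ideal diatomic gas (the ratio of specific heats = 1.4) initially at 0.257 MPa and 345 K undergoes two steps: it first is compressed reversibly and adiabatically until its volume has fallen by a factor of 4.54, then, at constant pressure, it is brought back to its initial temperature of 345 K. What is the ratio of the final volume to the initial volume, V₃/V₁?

Adiabatic step: V₂/V₁ = 0.2203; T₂ = T₁·4.54^(0.4) = 631.9 K.
Isobaric step: V₃/V₂ = T₃/T₂ = 345/631.9.
V₃/V₁ = (V₂/V₁)(V₃/V₂) = 0.2203 × (345/631.9) = 0.1203.

V₃/V₁ ≈ 0.120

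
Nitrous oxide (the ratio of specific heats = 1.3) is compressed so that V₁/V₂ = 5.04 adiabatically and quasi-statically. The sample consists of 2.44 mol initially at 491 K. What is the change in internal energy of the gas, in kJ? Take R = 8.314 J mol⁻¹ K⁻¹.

Adiabatic: T₁V₁^(γ−1) = T₂V₂^(γ−1) ⇒ T₂ = T₁ (V₁/V₂)^(γ−1).
T₂ = 491 × 5.04^(0.3) = 797.6 K.
Q = 0, so ΔU = W_on_gas = nCᵥΔT with Cᵥ = R/(γ−1) = 27.71 J/(mol·K).
ΔU = 2.44 × 27.71 × (797.6 − 491) = 20740 J.

ΔU ≈ 20.7 kJ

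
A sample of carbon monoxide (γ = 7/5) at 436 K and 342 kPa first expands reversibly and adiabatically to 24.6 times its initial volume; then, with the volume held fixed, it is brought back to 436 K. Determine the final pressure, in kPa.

Adiabatic step (PV^γ = const): P₂ = 342×(1/24.6)^(7/5) = 3.861 kPa; T₂ = 436×(1/24.6)^(2/5) = 121.1 K.
Isochoric: P₃ = P₂(T₃/T₂) = 3.861 × (436/121.1) = 13.9 kPa.

P₃ ≈ 13.9 kPa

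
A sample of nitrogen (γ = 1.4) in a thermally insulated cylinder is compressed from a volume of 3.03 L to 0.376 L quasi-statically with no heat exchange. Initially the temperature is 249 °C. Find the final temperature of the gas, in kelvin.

T₂ ≈ 1200 K

Adiabatic: T₁V₁^(γ−1) = T₂V₂^(γ−1) ⇒ T₂ = T₁ (V₁/V₂)^(γ−1).
T₁ = 249 °C = 522.1 K.
T₂ = 522.1 × (3.03/0.376)^(0.4) = 1203 K.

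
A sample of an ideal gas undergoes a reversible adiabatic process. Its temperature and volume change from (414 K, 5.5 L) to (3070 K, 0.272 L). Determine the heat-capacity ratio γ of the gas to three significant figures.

TV^(γ−1) = const ⇒ γ − 1 = ln(T₂/T₁) / ln(V₁/V₂).
γ = 1 + ln(3070/414) / ln(5.5/0.272) = 1.666.

γ ≈ 1.67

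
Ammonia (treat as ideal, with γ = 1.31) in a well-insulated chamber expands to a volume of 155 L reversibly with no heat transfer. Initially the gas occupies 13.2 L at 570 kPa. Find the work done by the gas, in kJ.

W ≈ 13.0 kJ

P₂ = P₁(V₁/V₂)^γ = 570×(13.2/155)^(1.31) = 22.62 kPa.
For a reversible adiabat, W_by_gas = (P₁V₁ − P₂V₂)/(γ−1).
W_by = (570000×0.0132 − 22620×0.155) / (0.31) = 12960 J.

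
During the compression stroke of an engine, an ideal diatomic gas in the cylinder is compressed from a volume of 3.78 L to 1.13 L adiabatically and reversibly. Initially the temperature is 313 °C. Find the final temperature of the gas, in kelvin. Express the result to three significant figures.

T₂ ≈ 950 K

Adiabatic: T₁V₁^(γ−1) = T₂V₂^(γ−1) ⇒ T₂ = T₁ (V₁/V₂)^(γ−1).
For a diatomic ideal gas γ = 7/5, so γ−1 = 2/5.
T₁ = 313 °C = 586.1 K.
T₂ = 586.1 × (3.78/1.13)^(2/5) = 950.1 K.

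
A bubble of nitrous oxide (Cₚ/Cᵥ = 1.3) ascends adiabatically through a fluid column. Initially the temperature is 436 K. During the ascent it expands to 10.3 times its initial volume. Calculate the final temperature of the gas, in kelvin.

For a reversible adiabat TV^(γ−1) is constant, so T₂ = T₁ (V₁/V₂)^(γ−1).
T₂ = 436 × (1/10.3)^(0.3) = 216.6 K.

T₂ ≈ 217 K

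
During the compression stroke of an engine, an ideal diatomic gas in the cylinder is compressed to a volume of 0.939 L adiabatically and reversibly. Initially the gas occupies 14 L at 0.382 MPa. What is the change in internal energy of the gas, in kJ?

γ = 7/5 for a diatomic ideal gas.
P₂ = P₁(V₁/V₂)^γ = 0.382×(14/0.939)^(7/5) = 16.78 MPa.
For a reversible adiabat, W_by_gas = (P₁V₁ − P₂V₂)/(γ−1).
W_by = (382000×0.014 − 1.678×10^7×0.000939) / (2/5) = -26030 J.
Q = 0 ⇒ ΔU = −W_by = 26030 J.

ΔU ≈ 26.0 kJ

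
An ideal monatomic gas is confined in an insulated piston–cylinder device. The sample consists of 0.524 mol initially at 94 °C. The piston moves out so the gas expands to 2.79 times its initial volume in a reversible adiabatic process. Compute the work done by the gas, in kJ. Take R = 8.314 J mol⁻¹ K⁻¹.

W ≈ 1.19 kJ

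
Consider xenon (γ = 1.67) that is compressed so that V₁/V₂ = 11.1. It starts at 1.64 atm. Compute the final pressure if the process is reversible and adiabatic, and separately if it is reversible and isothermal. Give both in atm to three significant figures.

Isothermal: P₂ = P₁(V₁/V₂) = 1.64×11.1 = 18.2 atm.
Adiabatic: P₂ = P₁(V₁/V₂)^γ = 1.64×11.1^(1.67) = 91.31 atm.

adiabatic: 91.3 atm; isothermal: 18.2 atm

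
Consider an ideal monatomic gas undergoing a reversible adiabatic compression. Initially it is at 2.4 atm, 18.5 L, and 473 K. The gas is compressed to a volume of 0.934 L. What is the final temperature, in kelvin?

T₂ ≈ 3460 K

Adiabatic: T₁V₁^(γ−1) = T₂V₂^(γ−1) ⇒ T₂ = T₁ (V₁/V₂)^(γ−1).
γ = 5/3 for a monatomic ideal gas.
T₂ = 473 × (18.5/0.934)^(2/3) = 3463 K.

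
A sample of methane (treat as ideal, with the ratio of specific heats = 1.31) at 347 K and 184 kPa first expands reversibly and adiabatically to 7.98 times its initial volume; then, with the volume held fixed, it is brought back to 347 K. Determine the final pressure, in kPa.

Adiabatic step (PV^γ = const): P₂ = 184×(1/7.98)^(1.31) = 12.11 kPa; T₂ = 347×(1/7.98)^(0.31) = 182.3 K.
Isochoric: P₃ = P₂(T₃/T₂) = 12.11 × (347/182.3) = 23.06 kPa.

P₃ ≈ 23.1 kPa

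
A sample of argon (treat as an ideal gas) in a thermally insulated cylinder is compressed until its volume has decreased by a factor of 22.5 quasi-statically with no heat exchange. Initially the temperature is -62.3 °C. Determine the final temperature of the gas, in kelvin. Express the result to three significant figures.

T₂ ≈ 1680 K

Adiabatic: T₁V₁^(γ−1) = T₂V₂^(γ−1) ⇒ T₂ = T₁ (V₁/V₂)^(γ−1).
For a monatomic ideal gas γ = 5/3, so γ−1 = 2/3.
T₁ = -62.3 °C = 210.8 K.
T₂ = 210.8 × 22.5^(2/3) = 1680 K.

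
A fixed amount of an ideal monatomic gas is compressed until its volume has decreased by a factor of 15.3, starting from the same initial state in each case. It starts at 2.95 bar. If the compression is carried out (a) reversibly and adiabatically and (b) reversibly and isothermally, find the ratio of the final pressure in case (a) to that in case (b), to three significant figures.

P_adiabatic / P_isothermal ≈ 6.16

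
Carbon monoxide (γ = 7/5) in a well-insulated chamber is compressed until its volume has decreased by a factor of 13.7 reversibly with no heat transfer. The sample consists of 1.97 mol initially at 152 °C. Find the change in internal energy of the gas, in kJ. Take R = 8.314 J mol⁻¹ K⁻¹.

Adiabatic: T₁V₁^(γ−1) = T₂V₂^(γ−1) ⇒ T₂ = T₁ (V₁/V₂)^(γ−1).
T₁ = 152 °C = 425.1 K.
T₂ = 425.1 × 13.7^(2/5) = 1211 K.
Q = 0, so ΔU = W_on_gas = nCᵥΔT with Cᵥ = R/(γ−1) = 20.79 J/(mol·K).
ΔU = 1.97 × 20.79 × (1211 − 425.1) = 32190 J.

ΔU ≈ 32.2 kJ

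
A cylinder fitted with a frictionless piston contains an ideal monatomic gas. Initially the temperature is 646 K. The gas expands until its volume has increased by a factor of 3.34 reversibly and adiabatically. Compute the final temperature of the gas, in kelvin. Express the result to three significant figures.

T₂ ≈ 289 K

Adiabatic: T₁V₁^(γ−1) = T₂V₂^(γ−1) ⇒ T₂ = T₁ (V₁/V₂)^(γ−1).
For a monatomic ideal gas γ = 5/3, so γ−1 = 2/3.
T₂ = 646 × (1/3.34)^(2/3) = 289.1 K.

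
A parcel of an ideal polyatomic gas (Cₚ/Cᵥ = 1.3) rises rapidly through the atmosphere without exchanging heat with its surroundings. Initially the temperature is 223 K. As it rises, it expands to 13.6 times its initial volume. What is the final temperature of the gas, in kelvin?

T₂ ≈ 102 K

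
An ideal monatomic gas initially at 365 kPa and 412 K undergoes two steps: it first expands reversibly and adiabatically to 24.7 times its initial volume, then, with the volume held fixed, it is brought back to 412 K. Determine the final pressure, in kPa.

For a monatomic ideal gas γ = 5/3.
Adiabatic step (PV^γ = const): P₂ = 365×(1/24.7)^(5/3) = 1.742 kPa; T₂ = 412×(1/24.7)^(2/3) = 48.58 K.
Isochoric: P₃ = P₂(T₃/T₂) = 1.742 × (412/48.58) = 14.78 kPa.

P₃ ≈ 14.8 kPa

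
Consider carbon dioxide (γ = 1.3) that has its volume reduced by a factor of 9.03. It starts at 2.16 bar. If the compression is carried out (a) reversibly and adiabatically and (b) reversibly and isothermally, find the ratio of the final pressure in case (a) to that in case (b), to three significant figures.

P_adiabatic / P_isothermal ≈ 1.94

Isothermal: P_b = P₁(V₁/V₂) = 2.16×9.03.
Adiabatic: P_a = P₁(V₁/V₂)^γ = 2.16×9.03^(1.3).
P_a/P_b = (V₁/V₂)^(γ−1) = 9.03^(0.3) = 1.935.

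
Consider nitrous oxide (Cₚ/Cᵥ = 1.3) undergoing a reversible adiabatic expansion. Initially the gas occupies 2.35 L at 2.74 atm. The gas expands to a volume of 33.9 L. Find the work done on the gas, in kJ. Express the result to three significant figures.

W ≈ -1.20 kJ

P₂ = P₁(V₁/V₂)^γ = 2.74×(2.35/33.9)^(1.3) = 0.08529 atm.
For a reversible adiabat, W_by_gas = (P₁V₁ − P₂V₂)/(γ−1).
W_by = (277600×0.00235 − 8642×0.0339) / (0.3) = 1198 J.
W_on_gas = −W_by = -1198 J.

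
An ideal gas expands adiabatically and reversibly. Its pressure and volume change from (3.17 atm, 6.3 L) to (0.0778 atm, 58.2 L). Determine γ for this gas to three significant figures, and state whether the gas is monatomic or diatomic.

γ ≈ 1.67; monatomic

PV^γ = const ⇒ γ = ln(P₂/P₁) / ln(V₁/V₂).
γ = ln(0.0778/3.17) / ln(6.3/58.2) = 1.667.
γ ≈ 1.67 is close to 5/3, so the gas is monatomic.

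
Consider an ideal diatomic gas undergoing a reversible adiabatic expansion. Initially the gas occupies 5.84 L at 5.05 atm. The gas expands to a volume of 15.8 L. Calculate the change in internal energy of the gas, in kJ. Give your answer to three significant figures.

ΔU ≈ -2.45 kJ

γ = 7/5 for a diatomic ideal gas.
P₂ = P₁(V₁/V₂)^γ = 5.05×(5.84/15.8)^(7/5) = 1.254 atm.
For a reversible adiabat, W_by_gas = (P₁V₁ − P₂V₂)/(γ−1).
W_by = (511700×0.00584 − 127000×0.0158) / (2/5) = 2453 J.
Q = 0 ⇒ ΔU = −W_by = -2453 J.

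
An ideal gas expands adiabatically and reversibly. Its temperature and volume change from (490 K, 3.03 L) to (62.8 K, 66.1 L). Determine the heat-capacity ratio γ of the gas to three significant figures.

TV^(γ−1) = const ⇒ γ − 1 = ln(T₂/T₁) / ln(V₁/V₂).
γ = 1 + ln(62.8/490) / ln(3.03/66.1) = 1.666.

γ ≈ 1.67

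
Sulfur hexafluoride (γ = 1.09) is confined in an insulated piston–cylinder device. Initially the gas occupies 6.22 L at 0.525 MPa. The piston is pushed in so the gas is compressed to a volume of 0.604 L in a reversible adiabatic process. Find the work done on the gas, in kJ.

W ≈ 8.47 kJ

P₂ = P₁(V₁/V₂)^γ = 0.525×(6.22/0.604)^(1.09) = 6.669 MPa.
For a reversible adiabat, W_by_gas = (P₁V₁ − P₂V₂)/(γ−1).
W_by = (525000×0.00622 − 6.669×10^6×0.000604) / (0.09) = -8473 J.
W_on_gas = −W_by = 8473 J.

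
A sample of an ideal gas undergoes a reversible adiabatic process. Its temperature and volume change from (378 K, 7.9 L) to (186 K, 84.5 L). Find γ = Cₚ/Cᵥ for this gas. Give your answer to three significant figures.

TV^(γ−1) = const ⇒ γ − 1 = ln(T₂/T₁) / ln(V₁/V₂).
γ = 1 + ln(186/378) / ln(7.9/84.5) = 1.299.

γ ≈ 1.30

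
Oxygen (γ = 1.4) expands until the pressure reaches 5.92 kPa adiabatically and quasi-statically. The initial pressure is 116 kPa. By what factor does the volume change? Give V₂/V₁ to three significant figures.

V₂/V₁ ≈ 8.37

From PV^γ = const, V₂/V₁ = (P₁/P₂)^(1/γ).
V₂/V₁ = (116/5.92)^(0.714) = 8.374.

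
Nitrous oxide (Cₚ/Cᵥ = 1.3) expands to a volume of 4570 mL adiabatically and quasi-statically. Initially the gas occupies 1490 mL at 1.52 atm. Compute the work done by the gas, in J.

W ≈ 218 J

P₂ = P₁(V₁/V₂)^γ = 1.52×(1490/4570)^(1.3) = 0.3541 atm.
For a reversible adiabat, W_by_gas = (P₁V₁ − P₂V₂)/(γ−1).
W_by = (154000×0.00149 − 35880×0.00457) / (0.3) = 218.4 J.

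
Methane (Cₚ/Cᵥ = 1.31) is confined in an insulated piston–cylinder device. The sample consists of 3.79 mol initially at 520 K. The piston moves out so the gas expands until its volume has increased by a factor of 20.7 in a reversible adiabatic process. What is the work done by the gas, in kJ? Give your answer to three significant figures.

W ≈ 32.2 kJ

Adiabatic: T₁V₁^(γ−1) = T₂V₂^(γ−1) ⇒ T₂ = T₁ (V₁/V₂)^(γ−1).
T₂ = 520 × (1/20.7)^(0.31) = 203.3 K.
Q = 0, so ΔU = W_on_gas = nCᵥΔT with Cᵥ = R/(γ−1) = 26.82 J/(mol·K).
ΔU = 3.79 × 26.82 × (203.3 − 520) = -32200 J.
Work done by the gas = −ΔU = 32200 J.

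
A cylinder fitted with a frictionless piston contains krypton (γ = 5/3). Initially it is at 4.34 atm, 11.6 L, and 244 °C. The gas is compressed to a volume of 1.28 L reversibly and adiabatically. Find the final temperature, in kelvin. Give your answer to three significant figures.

Adiabatic: T₁V₁^(γ−1) = T₂V₂^(γ−1) ⇒ T₂ = T₁ (V₁/V₂)^(γ−1).
T₁ = 244 °C = 517.1 K.
T₂ = 517.1 × (11.6/1.28)^(2/3) = 2248 K.

T₂ ≈ 2250 K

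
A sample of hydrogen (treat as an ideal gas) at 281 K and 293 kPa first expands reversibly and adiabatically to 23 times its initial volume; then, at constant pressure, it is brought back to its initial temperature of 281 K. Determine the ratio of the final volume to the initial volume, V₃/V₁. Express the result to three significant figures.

For a diatomic ideal gas γ = 7/5.
Adiabatic step: V₂/V₁ = 23; T₂ = T₁·(1/23)^(2/5) = 80.17 K.
Isobaric step: V₃/V₂ = T₃/T₂ = 281/80.17.
V₃/V₁ = (V₂/V₁)(V₃/V₂) = 23 × (281/80.17) = 80.62.

V₃/V₁ ≈ 80.6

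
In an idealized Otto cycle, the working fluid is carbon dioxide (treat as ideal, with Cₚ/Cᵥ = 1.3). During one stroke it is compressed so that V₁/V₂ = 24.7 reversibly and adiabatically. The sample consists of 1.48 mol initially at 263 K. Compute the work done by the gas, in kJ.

For a reversible adiabat TV^(γ−1) is constant, so T₂ = T₁ (V₁/V₂)^(γ−1).
T₂ = 263 × 24.7^(0.3) = 688.3 K.
Q = 0, so ΔU = W_on_gas = nCᵥΔT with Cᵥ = R/(γ−1) = 27.71 J/(mol·K).
ΔU = 1.48 × 27.71 × (688.3 − 263) = 17440 J.
Work done by the gas = −ΔU = -17440 J.

W ≈ -17.4 kJ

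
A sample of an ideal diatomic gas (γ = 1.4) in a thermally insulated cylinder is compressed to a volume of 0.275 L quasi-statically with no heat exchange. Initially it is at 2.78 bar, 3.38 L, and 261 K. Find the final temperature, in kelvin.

Adiabatic: T₁V₁^(γ−1) = T₂V₂^(γ−1) ⇒ T₂ = T₁ (V₁/V₂)^(γ−1).
T₂ = 261 × (3.38/0.275)^(0.4) = 712 K.

T₂ ≈ 712 K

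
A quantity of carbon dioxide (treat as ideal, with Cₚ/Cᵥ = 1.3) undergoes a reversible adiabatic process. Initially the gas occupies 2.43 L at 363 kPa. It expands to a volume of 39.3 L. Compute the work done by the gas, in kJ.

W ≈ 1.66 kJ

P₂ = P₁(V₁/V₂)^γ = 363×(2.43/39.3)^(1.3) = 9.738 kPa.
For a reversible adiabat, W_by_gas = (P₁V₁ − P₂V₂)/(γ−1).
W_by = (363000×0.00243 − 9738×0.0393) / (0.3) = 1665 J.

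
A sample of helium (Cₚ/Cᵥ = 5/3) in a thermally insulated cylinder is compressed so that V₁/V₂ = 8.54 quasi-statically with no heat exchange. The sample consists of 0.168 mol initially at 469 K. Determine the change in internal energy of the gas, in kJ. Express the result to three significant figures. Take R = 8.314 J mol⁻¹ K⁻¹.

ΔU ≈ 3.12 kJ

Adiabatic: T₁V₁^(γ−1) = T₂V₂^(γ−1) ⇒ T₂ = T₁ (V₁/V₂)^(γ−1).
T₂ = 469 × 8.54^(2/3) = 1959 K.
Q = 0, so ΔU = W_on_gas = nCᵥΔT with Cᵥ = R/(γ−1) = 12.47 J/(mol·K).
ΔU = 0.168 × 12.47 × (1959 − 469) = 3123 J.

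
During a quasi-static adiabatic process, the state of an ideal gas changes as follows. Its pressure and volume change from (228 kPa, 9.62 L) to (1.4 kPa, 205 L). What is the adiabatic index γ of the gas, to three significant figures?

PV^γ = const ⇒ γ = ln(P₂/P₁) / ln(V₁/V₂).
γ = ln(1.4/228) / ln(9.62/205) = 1.665.

γ ≈ 1.66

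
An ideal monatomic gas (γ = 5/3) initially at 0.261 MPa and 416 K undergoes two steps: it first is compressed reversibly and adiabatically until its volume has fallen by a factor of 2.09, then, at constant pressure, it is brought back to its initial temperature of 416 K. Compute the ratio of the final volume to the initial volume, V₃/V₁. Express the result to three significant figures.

Adiabatic step: V₂/V₁ = 0.4785; T₂ = T₁·2.09^(2/3) = 680 K.
Isobaric step: V₃/V₂ = T₃/T₂ = 416/680.
V₃/V₁ = (V₂/V₁)(V₃/V₂) = 0.4785 × (416/680) = 0.2927.

V₃/V₁ ≈ 0.293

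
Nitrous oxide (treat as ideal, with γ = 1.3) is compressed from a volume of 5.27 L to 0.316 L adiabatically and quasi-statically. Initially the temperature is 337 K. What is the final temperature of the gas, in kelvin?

T₂ ≈ 784 K

For a reversible adiabat TV^(γ−1) is constant, so T₂ = T₁ (V₁/V₂)^(γ−1).
T₂ = 337 × (5.27/0.316)^(0.3) = 783.9 K.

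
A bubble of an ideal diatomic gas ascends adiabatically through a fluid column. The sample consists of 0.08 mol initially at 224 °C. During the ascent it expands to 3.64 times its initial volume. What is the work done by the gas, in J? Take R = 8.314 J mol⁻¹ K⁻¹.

For a reversible adiabat TV^(γ−1) is constant, so T₂ = T₁ (V₁/V₂)^(γ−1).
γ = 7/5 for a diatomic ideal gas, so γ−1 = 2/5.
T₁ = 224 °C = 497.1 K.
T₂ = 497.1 × (1/3.64)^(2/5) = 296.5 K.
Q = 0, so ΔU = W_on_gas = nCᵥΔT with Cᵥ = R/(γ−1) = 20.79 J/(mol·K).
ΔU = 0.08 × 20.79 × (296.5 − 497.1) = -333.6 J.
Work done by the gas = −ΔU = 333.6 J.

W ≈ 334 J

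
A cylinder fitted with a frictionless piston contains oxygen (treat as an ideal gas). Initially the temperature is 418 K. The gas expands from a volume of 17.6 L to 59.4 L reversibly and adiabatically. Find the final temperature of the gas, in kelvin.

Adiabatic: T₁V₁^(γ−1) = T₂V₂^(γ−1) ⇒ T₂ = T₁ (V₁/V₂)^(γ−1).
For a diatomic ideal gas γ = 7/5, so γ−1 = 2/5.
T₂ = 418 × (17.6/59.4)^(2/5) = 257 K.

T₂ ≈ 257 K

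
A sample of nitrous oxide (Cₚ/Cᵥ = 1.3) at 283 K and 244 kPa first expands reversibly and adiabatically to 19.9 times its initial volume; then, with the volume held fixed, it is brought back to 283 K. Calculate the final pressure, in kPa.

P₃ ≈ 12.3 kPa

Adiabatic step (PV^γ = const): P₂ = 244×(1/19.9)^(1.3) = 4.999 kPa; T₂ = 283×(1/19.9)^(0.3) = 115.4 K.
Isochoric: P₃ = P₂(T₃/T₂) = 4.999 × (283/115.4) = 12.26 kPa.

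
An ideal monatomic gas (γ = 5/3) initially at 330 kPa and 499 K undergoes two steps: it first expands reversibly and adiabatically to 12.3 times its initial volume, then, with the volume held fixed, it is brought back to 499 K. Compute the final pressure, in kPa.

P₃ ≈ 26.8 kPa

Adiabatic step (PV^γ = const): P₂ = 330×(1/12.3)^(5/3) = 5.035 kPa; T₂ = 499×(1/12.3)^(2/3) = 93.65 K.
Isochoric: P₃ = P₂(T₃/T₂) = 5.035 × (499/93.65) = 26.83 kPa.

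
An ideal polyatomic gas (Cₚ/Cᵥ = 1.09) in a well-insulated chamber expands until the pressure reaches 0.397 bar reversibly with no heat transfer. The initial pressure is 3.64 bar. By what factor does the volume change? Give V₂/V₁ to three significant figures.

From PV^γ = const, V₂/V₁ = (P₁/P₂)^(1/γ).
V₂/V₁ = (3.64/0.397)^(0.917) = 7.636.

V₂/V₁ ≈ 7.64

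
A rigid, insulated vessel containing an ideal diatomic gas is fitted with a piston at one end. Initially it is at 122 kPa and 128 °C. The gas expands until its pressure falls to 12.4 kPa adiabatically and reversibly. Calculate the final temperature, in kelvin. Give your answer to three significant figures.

T₂ ≈ 209 K

Adiabatic: T₂/T₁ = (P₂/P₁)^((γ−1)/γ).
For a diatomic ideal gas γ = 7/5, so (γ−1)/γ = 2/7.
T₁ = 128 °C = 401.1 K.
T₂ = 401.1 × (12.4/122)^(2/7) = 208.7 K.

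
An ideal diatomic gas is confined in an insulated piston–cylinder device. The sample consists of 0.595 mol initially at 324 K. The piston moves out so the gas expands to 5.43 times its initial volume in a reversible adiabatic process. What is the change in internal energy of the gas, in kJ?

ΔU ≈ -1.97 kJ

For a reversible adiabat TV^(γ−1) is constant, so T₂ = T₁ (V₁/V₂)^(γ−1).
γ = 7/5 for a diatomic ideal gas, so γ−1 = 2/5.
T₂ = 324 × (1/5.43)^(2/5) = 164.7 K.
Q = 0, so ΔU = W_on_gas = nCᵥΔT with Cᵥ = R/(γ−1) = 20.79 J/(mol·K).
ΔU = 0.595 × 20.79 × (164.7 − 324) = -1970 J.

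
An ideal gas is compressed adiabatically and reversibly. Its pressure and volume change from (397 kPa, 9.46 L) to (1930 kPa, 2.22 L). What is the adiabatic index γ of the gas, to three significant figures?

γ ≈ 1.09

PV^γ = const ⇒ γ = ln(P₂/P₁) / ln(V₁/V₂).
γ = ln(1930/397) / ln(9.46/2.22) = 1.091.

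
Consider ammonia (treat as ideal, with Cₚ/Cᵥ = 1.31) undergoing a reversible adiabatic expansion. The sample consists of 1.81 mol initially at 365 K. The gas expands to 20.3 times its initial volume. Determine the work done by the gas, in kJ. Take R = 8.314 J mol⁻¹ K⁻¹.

W ≈ 10.8 kJ

For a reversible adiabat TV^(γ−1) is constant, so T₂ = T₁ (V₁/V₂)^(γ−1).
T₂ = 365 × (1/20.3)^(0.31) = 143.5 K.
Q = 0, so ΔU = W_on_gas = nCᵥΔT with Cᵥ = R/(γ−1) = 26.82 J/(mol·K).
ΔU = 1.81 × 26.82 × (143.5 − 365) = -10750 J.
Work done by the gas = −ΔU = 10750 J.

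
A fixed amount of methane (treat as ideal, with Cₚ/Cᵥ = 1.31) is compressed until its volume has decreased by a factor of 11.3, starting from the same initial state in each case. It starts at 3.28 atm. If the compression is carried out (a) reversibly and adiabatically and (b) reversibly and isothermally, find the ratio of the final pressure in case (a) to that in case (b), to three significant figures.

Isothermal: P_b = P₁(V₁/V₂) = 3.28×11.3.
Adiabatic: P_a = P₁(V₁/V₂)^γ = 3.28×11.3^(1.31).
P_a/P_b = (V₁/V₂)^(γ−1) = 11.3^(0.31) = 2.121.

P_adiabatic / P_isothermal ≈ 2.12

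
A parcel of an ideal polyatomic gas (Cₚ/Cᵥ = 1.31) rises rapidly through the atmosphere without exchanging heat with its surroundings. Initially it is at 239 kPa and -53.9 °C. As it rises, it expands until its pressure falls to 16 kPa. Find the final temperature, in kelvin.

Along an adiabat T P^((1−γ)/γ) is constant, so T₂ = T₁ (P₂/P₁)^((γ−1)/γ).
T₁ = -53.9 °C = 219.2 K.
T₂ = 219.2 × (16/239)^(0.237) = 115.6 K.

T₂ ≈ 116 K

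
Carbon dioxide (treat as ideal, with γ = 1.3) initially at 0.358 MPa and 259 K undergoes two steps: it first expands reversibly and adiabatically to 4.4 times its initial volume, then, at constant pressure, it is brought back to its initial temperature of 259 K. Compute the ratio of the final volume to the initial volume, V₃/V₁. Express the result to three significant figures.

V₃/V₁ ≈ 6.86

Adiabatic step: V₂/V₁ = 4.4; T₂ = T₁·(1/4.4)^(0.3) = 166.1 K.
Isobaric step: V₃/V₂ = T₃/T₂ = 259/166.1.
V₃/V₁ = (V₂/V₁)(V₃/V₂) = 4.4 × (259/166.1) = 6.863.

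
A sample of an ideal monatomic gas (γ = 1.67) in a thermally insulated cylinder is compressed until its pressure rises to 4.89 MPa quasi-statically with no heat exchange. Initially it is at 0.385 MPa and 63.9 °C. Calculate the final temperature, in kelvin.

T₂ ≈ 934 K

Adiabatic: T₂/T₁ = (P₂/P₁)^((γ−1)/γ).
T₁ = 63.9 °C = 337 K.
T₂ = 337 × (4.89/0.385)^(0.401) = 934.4 K.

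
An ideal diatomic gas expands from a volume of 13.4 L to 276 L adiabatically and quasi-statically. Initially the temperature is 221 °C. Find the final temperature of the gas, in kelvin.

T₂ ≈ 147 K

For a reversible adiabat TV^(γ−1) is constant, so T₂ = T₁ (V₁/V₂)^(γ−1).
For a diatomic ideal gas γ = 7/5, so γ−1 = 2/5.
T₁ = 221 °C = 494.1 K.
T₂ = 494.1 × (13.4/276)^(2/5) = 147.3 K.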